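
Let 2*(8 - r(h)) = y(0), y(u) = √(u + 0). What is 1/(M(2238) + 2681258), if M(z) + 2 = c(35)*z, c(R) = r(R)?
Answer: 1/2699160 ≈ 3.7049e-7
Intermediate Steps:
y(u) = √u
r(h) = 8 (r(h) = 8 - √0/2 = 8 - ½*0 = 8 + 0 = 8)
c(R) = 8
M(z) = -2 + 8*z
1/(M(2238) + 2681258) = 1/((-2 + 8*2238) + 2681258) = 1/((-2 + 17904) + 2681258) = 1/(17902 + 2681258) = 1/2699160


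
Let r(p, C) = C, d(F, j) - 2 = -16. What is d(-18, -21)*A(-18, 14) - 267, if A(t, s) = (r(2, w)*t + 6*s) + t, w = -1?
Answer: -1443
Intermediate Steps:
d(F, j) = -14 (d(F, j) = 2 - 16 = -14)
A(t, s) = 6*s (A(t, s) = (-t + 6*s) + t = 6*s)
d(-18, -21)*A(-18, 14) - 267 = -84*14 - 267 = -14*84 - 267 = -1176 - 267 = -1443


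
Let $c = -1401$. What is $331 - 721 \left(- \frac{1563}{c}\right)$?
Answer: $- \frac{221064}{467} \approx -473.37$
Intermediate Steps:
$331 - 721 \left(- \frac{1563}{c}\right) = 331 - 721 \left(- \frac{1563}{-1401}\right) = 331 - 721 \left(\left(-1563\right) \left(- \frac{1}{1401}\right)\right) = 331 - \frac{375641}{467} = - \frac{221064}{467}$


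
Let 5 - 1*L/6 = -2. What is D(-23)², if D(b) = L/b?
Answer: 1764/529 ≈ 3.3346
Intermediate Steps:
L = 42 (L = 30 - 6*(-2) = 30 + 12 = 42)
D(b) = 42/b
D(-23)² = (42/(-23))² = (42*(-1/23))² = (-42/23)² = 1764/529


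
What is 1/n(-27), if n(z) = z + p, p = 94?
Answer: 1/67 ≈ 0.014925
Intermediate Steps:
n(z) = 94 + z (n(z) = z + 94 = 94 + z)
1/n(-27) = 1/(94 - 27) = 1/67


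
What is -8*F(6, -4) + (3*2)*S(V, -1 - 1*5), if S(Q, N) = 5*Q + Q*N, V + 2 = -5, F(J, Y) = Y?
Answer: 74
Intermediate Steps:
V = -7 (V = -2 - 5 = -7)
S(Q, N) = 5*Q + N*Q
-8*F(6, -4) + (3*2)*S(V, -1 - 1*5) = -8*(-4) + (3*2)*(-7*(5 + (-1 - 1*5))) = 32 + 6*(-7*(5 + (-1 - 5))) = 32 + 6*(-7*(5 - 6)) = 32 + 6*(-7*(-1)) = 32 + 6*7 = 32 + 42 = 74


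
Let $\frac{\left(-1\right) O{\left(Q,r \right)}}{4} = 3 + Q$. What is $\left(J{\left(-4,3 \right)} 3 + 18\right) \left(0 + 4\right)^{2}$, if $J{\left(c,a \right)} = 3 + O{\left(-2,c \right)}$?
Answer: $240$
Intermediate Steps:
$O{\left(Q,r \right)} = -12 - 4 Q$ ($O{\left(Q,r \right)} = - 4 \left(3 + Q\right) = -12 - 4 Q$)
$J{\left(c,a \right)} = -1$ ($J{\left(c,a \right)} = 3 - 4 = -1$)
$\left(J{\left(-4,3 \right)} 3 + 18\right) \left(0 + 4\right)^{2} = \left(\left(-1\right) 3 + 18\right) \left(0 + 4\right)^{2} = \left(-3 + 18\right) 4^{2} = 15 \cdot 16 = 240$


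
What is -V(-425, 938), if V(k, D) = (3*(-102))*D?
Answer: 287028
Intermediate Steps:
V(k, D) = -306*D
-V(-425, 938) = -(-306)*938 = -1*(-287028) = 287028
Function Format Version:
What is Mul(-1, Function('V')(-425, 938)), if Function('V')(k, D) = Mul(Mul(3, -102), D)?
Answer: 287028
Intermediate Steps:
Function('V')(k, D) = Mul(-306, D)
Mul(-1, Function('V')(-425, 938)) = Mul(-1, Mul(-306, 938)) = Mul(-1, -287028) = 287028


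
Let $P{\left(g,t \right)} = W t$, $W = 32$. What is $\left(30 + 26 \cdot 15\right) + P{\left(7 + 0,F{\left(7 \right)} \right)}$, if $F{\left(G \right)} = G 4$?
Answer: $1316$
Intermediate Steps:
$F{\left(G \right)} = 4 G$
$P{\left(g,t \right)} = 32 t$
$\left(30 + 26 \cdot 15\right) + P{\left(7 + 0,F{\left(7 \right)} \right)} = \left(30 + 26 \cdot 15\right) + 32 \cdot 4 \cdot 7 = \left(30 + 390\right) + 32 \cdot 28 = 420 + 896 = 1316$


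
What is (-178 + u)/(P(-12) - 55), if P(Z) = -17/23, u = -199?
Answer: 8671/1282 ≈ 6.7636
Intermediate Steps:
P(Z) = -17/23 (P(Z) = -17*1/23 = -17/23)
(-178 + u)/(P(-12) - 55) = (-178 - 199)/(-17/23 - 55) = -377/(-1282/23) = -377*(-23/1282) = 8671/1282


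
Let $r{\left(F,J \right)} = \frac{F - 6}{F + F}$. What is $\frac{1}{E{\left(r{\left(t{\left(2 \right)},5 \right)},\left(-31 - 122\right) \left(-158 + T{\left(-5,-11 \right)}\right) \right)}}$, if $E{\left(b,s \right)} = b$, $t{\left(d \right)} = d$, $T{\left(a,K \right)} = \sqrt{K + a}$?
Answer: $-1$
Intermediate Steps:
$r{\left(F,J \right)} = \frac{-6 + F}{2 F}$
$\frac{1}{E{\left(r{\left(t{\left(2 \right)},5 \right)},\left(-31 - 122\right) \left(-158 + T{\left(-5,-11 \right)}\right) \right)}} = \frac{1}{\frac{1}{2} \cdot \frac{1}{2} \left(-6 + 2\right)} = \frac{1}{\frac{1}{2} \cdot \frac{1}{2} \left(-4\right)} = \frac{1}{-1} = -1$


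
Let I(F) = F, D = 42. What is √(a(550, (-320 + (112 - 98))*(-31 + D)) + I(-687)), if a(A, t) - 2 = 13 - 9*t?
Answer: √29622 ≈ 172.11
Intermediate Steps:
a(A, t) = 15 - 9*t (a(A, t) = 2 + (13 - 9*t) = 15 - 9*t)
√(a(550, (-320 + (112 - 98))*(-31 + D)) + I(-687)) = √((15 - 9*(-320 + (112 - 98))*(-31 + 42)) - 687) = √((15 - 9*(-320 + 14)*11) - 687) = √((15 - (-2754)*11) - 687) = √((15 - 9*(-3366)) - 687) = √((15 + 30294) - 687) = √(30309 - 687) = √29622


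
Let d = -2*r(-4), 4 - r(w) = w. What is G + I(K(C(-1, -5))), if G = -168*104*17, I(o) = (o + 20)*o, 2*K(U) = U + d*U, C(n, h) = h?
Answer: -1179471/4 ≈ -2.9487e+5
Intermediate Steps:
r(w) = 4 - w
d = -16 (d = -2*(4 - 1*(-4)) = -2*(4 + 4) = -2*8 = -16)
K(U) = -15*U/2 (K(U) = (U - 16*U)/2 = (-15*U)/2 = -15*U/2)
I(o) = o*(20 + o) (I(o) = (20 + o)*o = o*(20 + o))
G = -297024 (G = -17472*17 = -297024)
G + I(K(C(-1, -5))) = -297024 + (-15/2*(-5))*(20 - 15/2*(-5)) = -297024 + 75*(20 + 75/2)/2 = -297024 + (75/2)*(115/2) = -297024 + 8625/4 = -1179471/4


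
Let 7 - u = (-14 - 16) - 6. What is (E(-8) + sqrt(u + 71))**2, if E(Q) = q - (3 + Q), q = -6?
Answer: (1 - sqrt(114))**2 ≈ 93.646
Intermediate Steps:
u = 43 (u = 7 - ((-14 - 16) - 6) = 7 - (-30 - 6) = 7 - 1*(-36) = 7 + 36 = 43)
E(Q) = -9 - Q (E(Q) = -6 - (3 + Q) = -6 + (-3 - Q) = -9 - Q)
(E(-8) + sqrt(u + 71))**2 = ((-9 - 1*(-8)) + sqrt(43 + 71))**2 = ((-9 + 8) + sqrt(114))**2 = (-1 + sqrt(114))**2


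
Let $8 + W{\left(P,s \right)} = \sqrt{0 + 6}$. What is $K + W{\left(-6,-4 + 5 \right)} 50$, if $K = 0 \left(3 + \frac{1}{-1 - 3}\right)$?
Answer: $-400 + 50 \sqrt{6} \approx -277.53$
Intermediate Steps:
$W{\left(P,s \right)} = -8 + \sqrt{6}$ ($W{\left(P,s \right)} = -8 + \sqrt{0 + 6} = -8 + \sqrt{6}$)
$K = 0$ ($K = 0 \left(3 + \frac{1}{-4}\right) = 0 \left(3 - \frac{1}{4}\right) = 0 \cdot \frac{11}{4} = 0$)
$K + W{\left(-6,-4 + 5 \right)} 50 = 0 + \left(-8 + \sqrt{6}\right) 50 = 0 - \left(400 - 50 \sqrt{6}\right) = -400 + 50 \sqrt{6}$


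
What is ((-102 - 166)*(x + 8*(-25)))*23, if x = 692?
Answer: -3032688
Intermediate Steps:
((-102 - 166)*(x + 8*(-25)))*23 = ((-102 - 166)*(692 + 8*(-25)))*23 = -268*(692 - 200)*23 = -268*492*23 = -131856*23 = -3032688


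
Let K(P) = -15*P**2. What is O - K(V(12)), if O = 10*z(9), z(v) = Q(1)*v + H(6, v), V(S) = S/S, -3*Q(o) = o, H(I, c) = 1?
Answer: -5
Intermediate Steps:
Q(o) = -o/3
V(S) = 1
z(v) = 1 - v/3 (z(v) = (-1/3*1)*v + 1 = -v/3 + 1 = 1 - v/3)
O = -20 (O = 10*(1 - 1/3*9) = 10*(1 - 3) = 10*(-2) = -20)
O - K(V(12)) = -20 - (-15)*1**2 = -20 - (-15) = -20 - 1*(-15) = -20 + 15 = -5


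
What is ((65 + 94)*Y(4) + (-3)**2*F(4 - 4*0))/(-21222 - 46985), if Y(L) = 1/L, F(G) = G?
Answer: -303/272828 ≈ -0.0011106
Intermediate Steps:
((65 + 94)*Y(4) + (-3)**2*F(4 - 4*0))/(-21222 - 46985) = ((65 + 94)/4 + (-3)**2*(4 - 4*0))/(-21222 - 46985) = (159*(1/4) + 9*(4 + 0))/(-68207) = (159/4 + 9*4)*(-1/68207) = (159/4 + 36)*(-1/68207) = (303/4)*(-1/68207) = -303/272828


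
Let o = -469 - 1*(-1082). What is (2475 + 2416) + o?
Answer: 5504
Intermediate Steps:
o = 613 (o = -469 + 1082 = 613)
(2475 + 2416) + o = (2475 + 2416) + 613 = 4891 + 613 = 5504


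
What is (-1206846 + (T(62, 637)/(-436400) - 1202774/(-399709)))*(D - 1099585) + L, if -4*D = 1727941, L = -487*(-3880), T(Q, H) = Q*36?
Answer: 161208082940043481191891/87216503800 ≈ 1.8484e+12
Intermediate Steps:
T(Q, H) = 36*Q
L = 1889560
D = -1727941/4 (D = -¼*1727941 = -1727941/4 ≈ -4.3199e+5)
(-1206846 + (T(62, 637)/(-436400) - 1202774/(-399709)))*(D - 1099585) + L = (-1206846 + ((36*62)/(-436400) - 1202774/(-399709)))*(-1727941/4 - 1099585) + 1889560 = (-1206846 + (2232*(-1/436400) - 1202774*(-1/399709)))*(-6126281/4) + 1889560 = (-1206846 + (-279/54550 + 1202774/399709))*(-6126281/4) + 1889560 = (-1206846 + 65499802889/21804125950)*(-6126281/4) + 1889560 = -26314156686450811/21804125950*(-6126281/4) + 1889560 = 161207918139226560863891/87216503800 + 1889560 = 161208082940043481191891/87216503800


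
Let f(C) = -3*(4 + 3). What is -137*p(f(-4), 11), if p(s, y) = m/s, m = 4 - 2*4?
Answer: -548/21 ≈ -26.095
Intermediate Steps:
m = -4 (m = 4 - 8 = -4)
f(C) = -21 (f(C) = -3*7 = -21)
p(s, y) = -4/s
-137*p(f(-4), 11) = -(-548)/(-21) = -(-548)*(-1)/21 = -137*4/21 = -548/21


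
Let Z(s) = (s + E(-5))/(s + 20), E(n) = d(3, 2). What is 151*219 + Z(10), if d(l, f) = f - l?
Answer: 330693/10 ≈ 33069.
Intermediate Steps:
E(n) = -1 (E(n) = 2 - 1*3 = 2 - 3 = -1)
Z(s) = (-1 + s)/(20 + s) (Z(s) = (s - 1)/(s + 20) = (-1 + s)/(20 + s))
151*219 + Z(10) = 151*219 + (-1 + 10)/(20 + 10) = 33069 + 9/30 = 33069 + (1/30)*9 = 33069 + 3/10 = 330693/10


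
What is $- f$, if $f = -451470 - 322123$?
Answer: $773593$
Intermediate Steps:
$f = -773593$
$- f = \left(-1\right) \left(-773593\right) = 773593$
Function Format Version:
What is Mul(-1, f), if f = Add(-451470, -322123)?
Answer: 773593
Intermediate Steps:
f = -773593
Mul(-1, f) = Mul(-1, -773593) = 773593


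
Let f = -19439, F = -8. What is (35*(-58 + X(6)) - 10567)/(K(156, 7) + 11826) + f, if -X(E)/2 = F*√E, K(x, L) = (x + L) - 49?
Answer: -77371419/3980 + 28*√6/597 ≈ -19440.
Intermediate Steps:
K(x, L) = -49 + L + x (K(x, L) = (L + x) - 49 = -49 + L + x)
X(E) = 16*√E (X(E) = -(-16)*√E = 16*√E)
(35*(-58 + X(6)) - 10567)/(K(156, 7) + 11826) + f = (35*(-58 + 16*√6) - 10567)/((-49 + 7 + 156) + 11826) - 19439 = ((-2030 + 560*√6) - 10567)/(114 + 11826) - 19439 = (-12597 + 560*√6)/11940 - 19439 = (-12597 + 560*√6)*(1/11940) - 19439 = (-4199/3980 + 28*√6/597) - 19439 = -77371419/3980 + 28*√6/597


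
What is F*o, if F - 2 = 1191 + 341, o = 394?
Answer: 604396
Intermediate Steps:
F = 1534 (F = 2 + (1191 + 341) = 2 + 1532 = 1534)
F*o = 1534*394 = 604396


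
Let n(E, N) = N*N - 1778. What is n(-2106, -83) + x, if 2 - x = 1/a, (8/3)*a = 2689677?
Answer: 41256955495/8069031 ≈ 5113.0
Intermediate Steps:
a = 8069031/8 (a = (3/8)*2689677 = 8069031/8 ≈ 1.0086e+6)
n(E, N) = -1778 + N² (n(E, N) = N² - 1778 = -1778 + N²)
x = 16138054/8069031 (x = 2 - 1/8069031/8 = 2 - 1*8/8069031 = 2 - 8/8069031 = 16138054/8069031 ≈ 2.0000)
n(-2106, -83) + x = (-1778 + (-83)²) + 16138054/8069031 = (-1778 + 6889) + 16138054/8069031 = 5111 + 16138054/8069031 = 41256955495/8069031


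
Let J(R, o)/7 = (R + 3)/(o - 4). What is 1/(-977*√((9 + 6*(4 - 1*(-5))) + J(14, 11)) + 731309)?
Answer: 731309/534736491161 + 3908*√5/534736491161 ≈ 1.3839e-6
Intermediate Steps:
J(R, o) = 7*(3 + R)/(-4 + o) (J(R, o) = 7*((R + 3)/(o - 4)) = 7*((3 + R)/(-4 + o)) = 7*(3 + R)/(-4 + o))
1/(-977*√((9 + 6*(4 - 1*(-5))) + J(14, 11)) + 731309) = 1/(-977*√((9 + 6*(4 - 1*(-5))) + 7*(3 + 14)/(-4 + 11)) + 731309) = 1/(-977*√((9 + 6*(4 + 5)) + 7*17/7) + 731309) = 1/(-977*√((9 + 6*9) + 7*(⅐)*17) + 731309) = 1/(-977*√((9 + 54) + 17) + 731309) = 1/(-977*√(63 + 17) + 731309) = 1/(-3908*√5 + 731309) = 1/(731309 - 3908*√5)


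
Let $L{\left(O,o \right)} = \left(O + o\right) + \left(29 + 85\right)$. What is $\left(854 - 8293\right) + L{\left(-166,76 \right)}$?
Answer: $-7415$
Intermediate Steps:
$L{\left(O,o \right)} = 114 + O + o$ ($L{\left(O,o \right)} = \left(O + o\right) + 114 = 114 + O + o$)
$\left(854 - 8293\right) + L{\left(-166,76 \right)} = \left(854 - 8293\right) + \left(114 - 166 + 76\right) = -7439 + 24 = -7415$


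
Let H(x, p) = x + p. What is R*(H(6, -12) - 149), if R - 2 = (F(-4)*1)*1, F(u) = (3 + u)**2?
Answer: -465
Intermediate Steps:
R = 3 (R = 2 + ((3 - 4)**2*1)*1 = 2 + ((-1)**2*1)*1 = 2 + (1*1)*1 = 2 + 1*1 = 2 + 1 = 3)
H(x, p) = p + x
R*(H(6, -12) - 149) = 3*((-12 + 6) - 149) = 3*(-6 - 149) = 3*(-155) = -465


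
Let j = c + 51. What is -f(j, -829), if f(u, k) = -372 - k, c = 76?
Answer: -457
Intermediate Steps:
j = 127 (j = 76 + 51 = 127)
-f(j, -829) = -(-372 - 1*(-829)) = -(-372 + 829) = -1*457 = -457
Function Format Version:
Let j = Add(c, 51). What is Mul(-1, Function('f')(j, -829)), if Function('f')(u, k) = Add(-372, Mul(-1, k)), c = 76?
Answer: -457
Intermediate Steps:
j = 127 (j = Add(76, 51) = 127)
Mul(-1, Function('f')(j, -829)) = Mul(-1, Add(-372, Mul(-1, -829))) = Mul(-1, Add(-372, 829)) = Mul(-1, 457) = -457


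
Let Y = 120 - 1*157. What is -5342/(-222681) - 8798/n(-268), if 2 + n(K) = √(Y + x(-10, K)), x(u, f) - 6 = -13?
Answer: 108848647/296908 + 4399*I*√11/12 ≈ 366.61 + 1215.8*I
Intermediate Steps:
x(u, f) = -7 (x(u, f) = 6 - 13 = -7)
Y = -37 (Y = 120 - 157 = -37)
n(K) = -2 + 2*I*√11 (n(K) = -2 + √(-37 - 7) = -2 + √(-44) = -2 + 2*I*√11)
-5342/(-222681) - 8798/n(-268) = -5342/(-222681) - 8798/(-2 + 2*I*√11) = -5342*(-1/222681) - 8798/(-2 + 2*I*√11) = 5342/222681 - 8798/(-2 + 2*I*√11)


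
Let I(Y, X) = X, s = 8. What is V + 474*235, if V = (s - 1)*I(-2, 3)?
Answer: 111411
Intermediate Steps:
V = 21 (V = (8 - 1)*3 = 7*3 = 21)
V + 474*235 = 21 + 474*235 = 21 + 111390 = 111411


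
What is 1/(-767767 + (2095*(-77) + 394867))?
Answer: -1/534215 ≈ -1.8719e-6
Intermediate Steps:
1/(-767767 + (2095*(-77) + 394867)) = 1/(-767767 + (-161315 + 394867)) = 1/(-767767 + 233552) = 1/(-534215) = -1/534215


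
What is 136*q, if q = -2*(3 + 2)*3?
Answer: -4080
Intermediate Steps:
q = -30 (q = -2*5*3 = -10*3 = -30)
136*q = 136*(-30) = -4080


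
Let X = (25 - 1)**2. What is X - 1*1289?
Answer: -713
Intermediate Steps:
X = 576 (X = 24**2 = 576)
X - 1*1289 = 576 - 1*1289 = 576 - 1289 = -713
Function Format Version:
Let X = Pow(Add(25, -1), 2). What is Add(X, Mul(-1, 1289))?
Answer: -713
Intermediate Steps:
X = 576 (X = Pow(24, 2) = 576)
Add(X, Mul(-1, 1289)) = Add(576, Mul(-1, 1289)) = Add(576, -1289) = -713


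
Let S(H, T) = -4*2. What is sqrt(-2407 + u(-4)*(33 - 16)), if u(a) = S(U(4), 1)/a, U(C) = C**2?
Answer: I*sqrt(2373) ≈ 48.713*I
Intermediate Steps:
S(H, T) = -8
u(a) = -8/a
sqrt(-2407 + u(-4)*(33 - 16)) = sqrt(-2407 + (-8/(-4))*(33 - 16)) = sqrt(-2407 - 8*(-1/4)*17) = sqrt(-2407 + 2*17) = sqrt(-2407 + 34) = sqrt(-2373) = I*sqrt(2373)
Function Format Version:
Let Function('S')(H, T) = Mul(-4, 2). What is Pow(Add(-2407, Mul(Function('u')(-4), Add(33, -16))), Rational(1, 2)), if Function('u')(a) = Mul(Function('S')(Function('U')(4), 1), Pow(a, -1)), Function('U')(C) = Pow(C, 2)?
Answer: Mul(I, Pow(2373, Rational(1, 2))) ≈ Mul(48.713, I)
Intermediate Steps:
Function('S')(H, T) = -8
Function('u')(a) = Mul(-8, Pow(a, -1))
Pow(Add(-2407, Mul(Function('u')(-4), Add(33, -16))), Rational(1, 2)) = Pow(Add(-2407, Mul(Mul(-8, Pow(-4, -1)), Add(33, -16))), Rational(1, 2)) = Pow(Add(-2407, Mul(Mul(-8, Rational(-1, 4)), 17)), Rational(1, 2)) = Pow(Add(-2407, Mul(2, 17)), Rational(1, 2)) = Pow(Add(-2407, 34), Rational(1, 2)) = Pow(-2373, Rational(1, 2)) = Mul(I, Pow(2373, Rational(1, 2)))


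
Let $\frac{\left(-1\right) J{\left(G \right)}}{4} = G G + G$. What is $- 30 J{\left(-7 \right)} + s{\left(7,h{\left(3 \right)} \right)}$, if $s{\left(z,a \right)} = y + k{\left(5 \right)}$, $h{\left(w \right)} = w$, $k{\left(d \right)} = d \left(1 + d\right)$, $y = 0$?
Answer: $5070$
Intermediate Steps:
$J{\left(G \right)} = - 4 G - 4 G^{2}$ ($J{\left(G \right)} = - 4 \left(G G + G\right) = - 4 \left(G^{2} + G\right) = - 4 \left(G + G^{2}\right) = - 4 G - 4 G^{2}$)
$s{\left(z,a \right)} = 30$ ($s{\left(z,a \right)} = 0 + 5 \left(1 + 5\right) = 0 + 5 \cdot 6 = 0 + 30 = 30$)
$- 30 J{\left(-7 \right)} + s{\left(7,h{\left(3 \right)} \right)} = - 30 \left(\left(-4\right) \left(-7\right) \left(1 - 7\right)\right) + 30 = - 30 \left(\left(-4\right) \left(-7\right) \left(-6\right)\right) + 30 = \left(-30\right) \left(-168\right) + 30 = 5040 + 30 = 5070$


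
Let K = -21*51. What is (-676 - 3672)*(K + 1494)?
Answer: -1839204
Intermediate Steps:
K = -1071
(-676 - 3672)*(K + 1494) = (-676 - 3672)*(-1071 + 1494) = -4348*423 = -1839204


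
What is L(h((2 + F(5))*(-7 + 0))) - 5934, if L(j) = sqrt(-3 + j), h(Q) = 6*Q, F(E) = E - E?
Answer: -5934 + I*sqrt(87) ≈ -5934.0 + 9.3274*I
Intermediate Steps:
F(E) = 0
L(h((2 + F(5))*(-7 + 0))) - 5934 = sqrt(-3 + 6*((2 + 0)*(-7 + 0))) - 5934 = sqrt(-3 + 6*(2*(-7))) - 5934 = sqrt(-3 + 6*(-14)) - 5934 = sqrt(-3 - 84) - 5934 = sqrt(-87) - 5934 = I*sqrt(87) - 5934 = -5934 + I*sqrt(87)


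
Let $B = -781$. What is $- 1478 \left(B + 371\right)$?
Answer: $605980$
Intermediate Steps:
$- 1478 \left(B + 371\right) = - 1478 \left(-781 + 371\right) = \left(-1478\right) \left(-410\right) = 605980$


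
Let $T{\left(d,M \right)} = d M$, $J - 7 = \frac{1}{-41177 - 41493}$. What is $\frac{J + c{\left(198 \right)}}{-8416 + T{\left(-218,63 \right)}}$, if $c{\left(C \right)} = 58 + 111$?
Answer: $- \frac{14549919}{1831140500} \approx -0.0079458$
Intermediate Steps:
$c{\left(C \right)} = 169$
$J = \frac{578689}{82670}$ ($J = 7 + \frac{1}{-41177 - 41493} = 7 + \frac{1}{-82670} = 7 - \frac{1}{82670} = \frac{578689}{82670} \approx 7.0$)
$T{\left(d,M \right)} = M d$
$\frac{J + c{\left(198 \right)}}{-8416 + T{\left(-218,63 \right)}} = \frac{\frac{578689}{82670} + 169}{-8416 + 63 \left(-218\right)} = \frac{14549919}{82670 \left(-8416 - 13734\right)} = \frac{14549919}{82670 \left(-22150\right)} = \frac{14549919}{82670} \left(- \frac{1}{22150}\right) = - \frac{14549919}{1831140500}$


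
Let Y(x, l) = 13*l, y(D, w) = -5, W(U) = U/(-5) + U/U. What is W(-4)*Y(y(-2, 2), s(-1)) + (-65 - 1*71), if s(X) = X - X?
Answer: -136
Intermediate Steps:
s(X) = 0
W(U) = 1 - U/5 (W(U) = U*(-⅕) + 1 = -U/5 + 1 = 1 - U/5)
W(-4)*Y(y(-2, 2), s(-1)) + (-65 - 1*71) = (1 - ⅕*(-4))*(13*0) + (-65 - 1*71) = (1 + ⅘)*0 + (-65 - 71) = (9/5)*0 - 136 = 0 - 136 = -136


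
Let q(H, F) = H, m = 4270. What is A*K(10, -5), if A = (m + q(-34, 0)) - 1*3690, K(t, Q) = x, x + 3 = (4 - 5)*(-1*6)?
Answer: 1638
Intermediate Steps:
x = 3 (x = -3 + (4 - 5)*(-1*6) = -3 - 1*(-6) = -3 + 6 = 3)
K(t, Q) = 3
A = 546 (A = (4270 - 34) - 1*3690 = 4236 - 3690 = 546)
A*K(10, -5) = 546*3 = 1638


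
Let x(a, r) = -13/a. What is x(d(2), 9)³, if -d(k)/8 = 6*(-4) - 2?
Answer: -1/4096 ≈ -0.00024414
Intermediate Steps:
d(k) = 208 (d(k) = -8*(6*(-4) - 2) = -8*(-24 - 2) = -8*(-26) = 208)
x(d(2), 9)³ = (-13/208)³ = (-13*1/208)³ = (-1/16)³ = -1/4096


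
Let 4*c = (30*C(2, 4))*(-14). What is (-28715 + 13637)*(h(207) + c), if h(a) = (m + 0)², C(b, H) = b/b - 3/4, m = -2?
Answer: 670971/2 ≈ 3.3549e+5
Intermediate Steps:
C(b, H) = ¼ (C(b, H) = 1 - 3*¼ = 1 - ¾ = ¼)
h(a) = 4 (h(a) = (-2 + 0)² = (-2)² = 4)
c = -105/4 (c = ((30*(¼))*(-14))/4 = ((15/2)*(-14))/4 = (¼)*(-105) = -105/4 ≈ -26.250)
(-28715 + 13637)*(h(207) + c) = (-28715 + 13637)*(4 - 105/4) = -15078*(-89/4) = 670971/2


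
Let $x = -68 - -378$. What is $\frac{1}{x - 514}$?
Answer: $- \frac{1}{204} \approx -0.004902$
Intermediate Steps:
$x = 310$ ($x = -68 + 378 = 310$)
$\frac{1}{x - 514} = \frac{1}{310 - 514} = \frac{1}{-204} = - \frac{1}{204}$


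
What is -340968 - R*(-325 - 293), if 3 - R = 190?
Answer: -456534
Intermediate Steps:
R = -187 (R = 3 - 1*190 = 3 - 190 = -187)
-340968 - R*(-325 - 293) = -340968 - (-187)*(-325 - 293) = -340968 - (-187)*(-618) = -340968 - 1*115566 = -340968 - 115566 = -456534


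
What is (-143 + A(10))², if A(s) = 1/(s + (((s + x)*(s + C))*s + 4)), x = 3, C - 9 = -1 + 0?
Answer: 113313697641/5541316 ≈ 20449.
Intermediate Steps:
C = 8 (C = 9 + (-1 + 0) = 9 - 1 = 8)
A(s) = 1/(4 + s + s*(3 + s)*(8 + s)) (A(s) = 1/(s + (((s + 3)*(s + 8))*s + 4)) = 1/(s + (((3 + s)*(8 + s))*s + 4)) = 1/(s + (s*(3 + s)*(8 + s) + 4)) = 1/(s + (4 + s*(3 + s)*(8 + s))) = 1/(4 + s + s*(3 + s)*(8 + s)))
(-143 + A(10))² = (-143 + 1/(4 + 10³ + 11*10² + 25*10))² = (-143 + 1/(4 + 1000 + 11*100 + 250))² = (-143 + 1/(4 + 1000 + 1100 + 250))² = (-143 + 1/2354)² = (-336621/2354)² = 113313697641/5541316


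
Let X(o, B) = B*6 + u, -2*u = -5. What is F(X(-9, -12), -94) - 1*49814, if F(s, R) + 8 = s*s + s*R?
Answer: -153835/4 ≈ -38459.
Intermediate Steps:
u = 5/2 (u = -½*(-5) = 5/2 ≈ 2.5000)
X(o, B) = 5/2 + 6*B (X(o, B) = B*6 + 5/2 = 6*B + 5/2 = 5/2 + 6*B)
F(s, R) = -8 + s² + R*s (F(s, R) = -8 + (s*s + s*R) = -8 + (s² + R*s) = -8 + s² + R*s)
F(X(-9, -12), -94) - 1*49814 = (-8 + (5/2 + 6*(-12))² - 94*(5/2 + 6*(-12))) - 1*49814 = (-8 + (5/2 - 72)² - 94*(5/2 - 72)) - 49814 = (-8 + (-139/2)² - 94*(-139/2)) - 49814 = (-8 + 19321/4 + 6533) - 49814 = 45421/4 - 49814 = -153835/4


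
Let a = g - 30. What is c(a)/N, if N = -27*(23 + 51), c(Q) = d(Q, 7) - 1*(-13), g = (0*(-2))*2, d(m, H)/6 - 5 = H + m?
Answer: 95/1998 ≈ 0.047548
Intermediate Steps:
d(m, H) = 30 + 6*H + 6*m (d(m, H) = 30 + 6*(H + m) = 30 + (6*H + 6*m) = 30 + 6*H + 6*m)
g = 0 (g = 0*2 = 0)
a = -30 (a = 0 - 30 = -30)
c(Q) = 85 + 6*Q (c(Q) = (30 + 6*7 + 6*Q) - 1*(-13) = (30 + 42 + 6*Q) + 13 = (72 + 6*Q) + 13 = 85 + 6*Q)
N = -1998 (N = -27*74 = -1998)
c(a)/N = (85 + 6*(-30))/(-1998) = (85 - 180)*(-1/1998) = -95*(-1/1998) = 95/1998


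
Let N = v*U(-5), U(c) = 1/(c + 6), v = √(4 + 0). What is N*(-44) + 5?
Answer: -83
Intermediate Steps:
v = 2 (v = √4 = 2)
U(c) = 1/(6 + c)
N = 2 (N = 2/(6 - 5) = 2/1 = 2*1 = 2)
N*(-44) + 5 = 2*(-44) + 5 = -88 + 5 = -83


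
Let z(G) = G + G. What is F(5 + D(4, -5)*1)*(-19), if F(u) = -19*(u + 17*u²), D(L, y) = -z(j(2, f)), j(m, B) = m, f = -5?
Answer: 6498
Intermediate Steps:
z(G) = 2*G
D(L, y) = -4 (D(L, y) = -2*2 = -1*4 = -4)
F(u) = -323*u² - 19*u
F(5 + D(4, -5)*1)*(-19) = -19*(5 - 4*1)*(1 + 17*(5 - 4*1))*(-19) = -19*(5 - 4)*(1 + 17*(5 - 4))*(-19) = -19*1*(1 + 17*1)*(-19) = -19*1*(1 + 17)*(-19) = -19*1*18*(-19) = -342*(-19) = 6498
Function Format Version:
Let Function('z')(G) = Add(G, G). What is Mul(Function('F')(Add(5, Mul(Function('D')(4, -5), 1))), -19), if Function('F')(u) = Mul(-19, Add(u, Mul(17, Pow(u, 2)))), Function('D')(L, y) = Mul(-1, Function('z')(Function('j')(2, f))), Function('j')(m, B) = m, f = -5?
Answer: 6498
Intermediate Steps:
Function('z')(G) = Mul(2, G)
Function('D')(L, y) = -4 (Function('D')(L, y) = Mul(-1, Mul(2, 2)) = Mul(-1, 4) = -4)
Function('F')(u) = Add(Mul(-323, Pow(u, 2)), Mul(-19, u))
Mul(Function('F')(Add(5, Mul(Function('D')(4, -5), 1))), -19) = Mul(Mul(-19, Add(5, Mul(-4, 1)), Add(1, Mul(17, Add(5, Mul(-4, 1))))), -19) = Mul(Mul(-19, Add(5, -4), Add(1, Mul(17, Add(5, -4)))), -19) = Mul(Mul(-19, 1, Add(1, Mul(17, 1))), -19) = Mul(Mul(-19, 1, Add(1, 17)), -19) = Mul(Mul(-19, 1, 18), -19) = Mul(-342, -19) = 6498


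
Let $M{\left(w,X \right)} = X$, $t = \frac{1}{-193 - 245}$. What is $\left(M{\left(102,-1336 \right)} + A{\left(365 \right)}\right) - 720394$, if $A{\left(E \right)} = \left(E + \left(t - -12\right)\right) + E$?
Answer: $- \frac{315792745}{438} \approx -7.2099 \cdot 10^{5}$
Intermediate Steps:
$t = - \frac{1}{438}$ ($t = \frac{1}{-438} = - \frac{1}{438} \approx -0.0022831$)
$A{\left(E \right)} = \frac{5255}{438} + 2 E$ ($A{\left(E \right)} = \left(E - - \frac{5255}{438}\right) + E = \left(E + \left(- \frac{1}{438} + 12\right)\right) + E = \left(E + \frac{5255}{438}\right) + E = \left(\frac{5255}{438} + E\right) + E = \frac{5255}{438} + 2 E$)
$\left(M{\left(102,-1336 \right)} + A{\left(365 \right)}\right) - 720394 = \left(-1336 + \left(\frac{5255}{438} + 2 \cdot 365\right)\right) - 720394 = \left(-1336 + \left(\frac{5255}{438} + 730\right)\right) - 720394 = \left(-1336 + \frac{324995}{438}\right) - 720394 = - \frac{260173}{438} - 720394 = - \frac{315792745}{438}$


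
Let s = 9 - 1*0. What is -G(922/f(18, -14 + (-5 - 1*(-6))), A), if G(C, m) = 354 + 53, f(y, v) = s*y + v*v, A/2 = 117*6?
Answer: -407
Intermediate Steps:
s = 9 (s = 9 + 0 = 9)
A = 1404 (A = 2*(117*6) = 2*702 = 1404)
f(y, v) = v² + 9*y (f(y, v) = 9*y + v*v = 9*y + v² = v² + 9*y)
G(C, m) = 407
-G(922/f(18, -14 + (-5 - 1*(-6))), A) = -1*407 = -407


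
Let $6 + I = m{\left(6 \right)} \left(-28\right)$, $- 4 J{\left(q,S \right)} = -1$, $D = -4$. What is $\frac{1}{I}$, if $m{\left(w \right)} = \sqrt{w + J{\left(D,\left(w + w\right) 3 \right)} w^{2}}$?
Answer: $\frac{1}{1954} - \frac{7 \sqrt{15}}{2931} \approx -0.0087379$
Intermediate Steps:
$J{\left(q,S \right)} = \frac{1}{4}$ ($J{\left(q,S \right)} = \left(- \frac{1}{4}\right) \left(-1\right) = \frac{1}{4}$)
$m{\left(w \right)} = \sqrt{w + \frac{w^{2}}{4}}$
$I = -6 - 28 \sqrt{15}$ ($I = -6 + \frac{\sqrt{6 \left(4 + 6\right)}}{2} \left(-28\right) = -6 + \frac{\sqrt{6 \cdot 10}}{2} \left(-28\right) = -6 + \frac{\sqrt{60}}{2} \left(-28\right) = -6 + \frac{2 \sqrt{15}}{2} \left(-28\right) = -6 + \sqrt{15} \left(-28\right) = -6 - 28 \sqrt{15} \approx -114.44$)
$\frac{1}{I} = \frac{1}{-6 - 28 \sqrt{15}}$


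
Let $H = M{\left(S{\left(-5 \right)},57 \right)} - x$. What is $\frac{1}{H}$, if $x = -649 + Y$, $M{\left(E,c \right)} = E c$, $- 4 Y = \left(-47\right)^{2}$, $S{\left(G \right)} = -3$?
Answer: $\frac{4}{4121} \approx 0.00097064$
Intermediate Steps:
$Y = - \frac{2209}{4}$ ($Y = - \frac{\left(-47\right)^{2}}{4} = \left(- \frac{1}{4}\right) 2209 = - \frac{2209}{4} \approx -552.25$)
$x = - \frac{4805}{4}$ ($x = -649 - \frac{2209}{4} = - \frac{4805}{4} \approx -1201.3$)
$H = \frac{4121}{4}$ ($H = \left(-3\right) 57 - - \frac{4805}{4} = -171 + \frac{4805}{4} = \frac{4121}{4} \approx 1030.3$)
$\frac{1}{H} = \frac{1}{\frac{4121}{4}} = \frac{4}{4121}$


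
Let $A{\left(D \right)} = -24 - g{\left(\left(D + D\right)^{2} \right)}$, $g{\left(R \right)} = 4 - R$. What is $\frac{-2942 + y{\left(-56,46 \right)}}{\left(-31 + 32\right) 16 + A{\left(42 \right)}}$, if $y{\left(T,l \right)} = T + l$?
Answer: $- \frac{246}{587} \approx -0.41908$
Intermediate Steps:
$A{\left(D \right)} = -28 + 4 D^{2}$ ($A{\left(D \right)} = -24 - \left(4 - \left(D + D\right)^{2}\right) = -24 - \left(4 - \left(2 D\right)^{2}\right) = -24 - \left(4 - 4 D^{2}\right) = -24 + \left(-4 + 4 D^{2}\right) = -28 + 4 D^{2}$)
$\frac{-2942 + y{\left(-56,46 \right)}}{\left(-31 + 32\right) 16 + A{\left(42 \right)}} = \frac{-2942 + \left(-56 + 46\right)}{\left(-31 + 32\right) 16 - \left(28 - 4 \cdot 42^{2}\right)} = \frac{-2942 - 10}{1 \cdot 16 + \left(-28 + 4 \cdot 1764\right)} = - \frac{2952}{16 + \left(-28 + 7056\right)} = - \frac{2952}{16 + 7028} = - \frac{2952}{7044} = \left(-2952\right) \frac{1}{7044} = - \frac{246}{587}$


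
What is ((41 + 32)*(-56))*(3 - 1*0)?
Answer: -12264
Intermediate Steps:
((41 + 32)*(-56))*(3 - 1*0) = (73*(-56))*(3 + 0) = -4088*3 = -12264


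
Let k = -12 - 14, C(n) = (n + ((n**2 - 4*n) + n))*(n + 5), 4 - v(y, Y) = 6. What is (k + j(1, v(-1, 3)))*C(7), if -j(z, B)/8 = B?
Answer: -4200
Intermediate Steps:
v(y, Y) = -2 (v(y, Y) = 4 - 1*6 = 4 - 6 = -2)
C(n) = (5 + n)*(n**2 - 2*n) (C(n) = (n + (n**2 - 3*n))*(5 + n) = (n**2 - 2*n)*(5 + n) = (5 + n)*(n**2 - 2*n))
j(z, B) = -8*B
k = -26
(k + j(1, v(-1, 3)))*C(7) = (-26 - 8*(-2))*(7*(-10 + 7**2 + 3*7)) = (-26 + 16)*(7*(-10 + 49 + 21)) = -70*60 = -10*420 = -4200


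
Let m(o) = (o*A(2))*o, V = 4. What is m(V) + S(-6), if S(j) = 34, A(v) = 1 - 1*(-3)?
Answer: 98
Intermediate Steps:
A(v) = 4 (A(v) = 1 + 3 = 4)
m(o) = 4*o**2 (m(o) = (o*4)*o = (4*o)*o = 4*o**2)
m(V) + S(-6) = 4*4**2 + 34 = 4*16 + 34 = 64 + 34 = 98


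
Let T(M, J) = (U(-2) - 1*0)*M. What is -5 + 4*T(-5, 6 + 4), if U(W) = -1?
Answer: 15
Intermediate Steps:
T(M, J) = -M (T(M, J) = (-1 - 1*0)*M = (-1 + 0)*M = -M)
-5 + 4*T(-5, 6 + 4) = -5 + 4*(-1*(-5)) = -5 + 4*5 = -5 + 20 = 15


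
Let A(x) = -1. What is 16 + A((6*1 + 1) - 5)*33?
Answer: -17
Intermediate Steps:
16 + A((6*1 + 1) - 5)*33 = 16 - 1*33 = 16 - 33 = -17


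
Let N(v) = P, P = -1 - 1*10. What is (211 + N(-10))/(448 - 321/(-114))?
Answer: 7600/17131 ≈ 0.44364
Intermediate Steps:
P = -11 (P = -1 - 10 = -11)
N(v) = -11
(211 + N(-10))/(448 - 321/(-114)) = (211 - 11)/(448 - 321/(-114)) = 200/(448 - 321*(-1/114)) = 200/(448 + 107/38) = 200/(17131/38) = 200*(38/17131) = 7600/17131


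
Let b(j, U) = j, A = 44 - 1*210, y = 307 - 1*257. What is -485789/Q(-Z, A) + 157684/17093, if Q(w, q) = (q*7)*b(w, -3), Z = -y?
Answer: 17465031777/993103300 ≈ 17.586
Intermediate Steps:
y = 50 (y = 307 - 257 = 50)
A = -166 (A = 44 - 210 = -166)
Z = -50 (Z = -1*50 = -50)
Q(w, q) = 7*q*w (Q(w, q) = (q*7)*w = (7*q)*w = 7*q*w)
-485789/Q(-Z, A) + 157684/17093 = -485789/(7*(-166)*(-1*(-50))) + 157684/17093 = -485789/(7*(-166)*50) + 157684*(1/17093) = -485789/(-58100) + 157684/17093 = -485789*(-1/58100) + 157684/17093 = 485789/58100 + 157684/17093 = 17465031777/993103300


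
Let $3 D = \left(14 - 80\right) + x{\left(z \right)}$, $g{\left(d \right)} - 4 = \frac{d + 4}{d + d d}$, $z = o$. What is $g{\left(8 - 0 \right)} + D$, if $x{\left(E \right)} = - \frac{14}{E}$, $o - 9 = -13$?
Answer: $- \frac{50}{3} \approx -16.667$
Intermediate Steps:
$o = -4$ ($o = 9 - 13 = -4$)
$z = -4$
$g{\left(d \right)} = 4 + \frac{4 + d}{d + d^{2}}$ ($g{\left(d \right)} = 4 + \frac{d + 4}{d + d d} = 4 + \frac{4 + d}{d + d^{2}}$)
$D = - \frac{125}{6}$ ($D = \frac{\left(14 - 80\right) - \frac{14}{-4}}{3} = \frac{-66 - - \frac{7}{2}}{3} = \frac{-66 + \frac{7}{2}}{3} = \frac{1}{3} \left(- \frac{125}{2}\right) = - \frac{125}{6} \approx -20.833$)
$g{\left(8 - 0 \right)} + D = \frac{4 + 4 \left(8 - 0\right)^{2} + 5 \left(8 - 0\right)}{\left(8 - 0\right) \left(1 + \left(8 - 0\right)\right)} - \frac{125}{6} = \frac{4 + 4 \left(8 + 0\right)^{2} + 5 \left(8 + 0\right)}{\left(8 + 0\right) \left(1 + \left(8 + 0\right)\right)} - \frac{125}{6} = \frac{4 + 4 \cdot 8^{2} + 5 \cdot 8}{8 \left(1 + 8\right)} - \frac{125}{6} = \frac{4 + 4 \cdot 64 + 40}{8 \cdot 9} - \frac{125}{6} = \frac{1}{8} \cdot \frac{1}{9} \left(4 + 256 + 40\right) - \frac{125}{6} = \frac{1}{8} \cdot \frac{1}{9} \cdot 300 - \frac{125}{6} = \frac{25}{6} - \frac{125}{6} = - \frac{50}{3}$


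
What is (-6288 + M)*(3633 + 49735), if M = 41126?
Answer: 1859234384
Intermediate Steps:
(-6288 + M)*(3633 + 49735) = (-6288 + 41126)*(3633 + 49735) = 34838*53368 = 1859234384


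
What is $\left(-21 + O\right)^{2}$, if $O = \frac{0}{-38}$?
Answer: $441$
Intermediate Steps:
$O = 0$ ($O = 0 \left(- \frac{1}{38}\right) = 0$)
$\left(-21 + O\right)^{2} = \left(-21 + 0\right)^{2} = \left(-21\right)^{2} = 441$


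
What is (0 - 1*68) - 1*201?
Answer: -269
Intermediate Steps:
(0 - 1*68) - 1*201 = (0 - 68) - 201 = -68 - 201 = -269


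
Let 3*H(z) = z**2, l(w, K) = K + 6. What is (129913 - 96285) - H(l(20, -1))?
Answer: 100859/3 ≈ 33620.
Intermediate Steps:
l(w, K) = 6 + K
H(z) = z**2/3
(129913 - 96285) - H(l(20, -1)) = (129913 - 96285) - (6 - 1)**2/3 = 33628 - 5**2/3 = 33628 - 25/3 = 100859/3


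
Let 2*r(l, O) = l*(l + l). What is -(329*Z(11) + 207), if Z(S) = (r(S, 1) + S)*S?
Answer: -477915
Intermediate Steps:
r(l, O) = l**2 (r(l, O) = (l*(l + l))/2 = (l*(2*l))/2 = (2*l**2)/2 = l**2)
Z(S) = S*(S + S**2) (Z(S) = (S**2 + S)*S = (S + S**2)*S = S*(S + S**2))
-(329*Z(11) + 207) = -(329*(11**2*(1 + 11)) + 207) = -(329*(121*12) + 207) = -(329*1452 + 207) = -(477708 + 207) = -1*477915 = -477915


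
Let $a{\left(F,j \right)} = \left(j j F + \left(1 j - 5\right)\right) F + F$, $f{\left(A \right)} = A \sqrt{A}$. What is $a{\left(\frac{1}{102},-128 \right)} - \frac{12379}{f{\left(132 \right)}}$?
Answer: $\frac{730}{2601} - \frac{12379 \sqrt{33}}{8712} \approx -7.8819$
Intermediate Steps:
$f{\left(A \right)} = A^{\frac{3}{2}}$
$a{\left(F,j \right)} = F + F \left(-5 + j + F j^{2}\right)$ ($a{\left(F,j \right)} = \left(j^{2} F + \left(j - 5\right)\right) F + F = \left(F j^{2} + \left(-5 + j\right)\right) F + F = \left(-5 + j + F j^{2}\right) F + F = F \left(-5 + j + F j^{2}\right) + F = F + F \left(-5 + j + F j^{2}\right)$)
$a{\left(\frac{1}{102},-128 \right)} - \frac{12379}{f{\left(132 \right)}} = \frac{-4 - 128 + \frac{\left(-128\right)^{2}}{102}}{102} - \frac{12379}{132^{\frac{3}{2}}} = \frac{-4 - 128 + \frac{1}{102} \cdot 16384}{102} - \frac{12379}{264 \sqrt{33}} = \frac{-4 - 128 + \frac{8192}{51}}{102} - 12379 \frac{\sqrt{33}}{8712} = \frac{1}{102} \cdot \frac{1460}{51} - \frac{12379 \sqrt{33}}{8712} = \frac{730}{2601} - \frac{12379 \sqrt{33}}{8712}$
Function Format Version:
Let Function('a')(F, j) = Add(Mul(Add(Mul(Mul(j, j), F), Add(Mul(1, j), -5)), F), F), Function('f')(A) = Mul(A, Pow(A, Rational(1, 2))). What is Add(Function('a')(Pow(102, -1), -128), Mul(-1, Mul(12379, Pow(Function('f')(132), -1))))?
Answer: Add(Rational(730, 2601), Mul(Rational(-12379, 8712), Pow(33, Rational(1, 2)))) ≈ -7.8819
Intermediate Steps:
Function('f')(A) = Pow(A, Rational(3, 2))
Function('a')(F, j) = Add(F, Mul(F, Add(-5, j, Mul(F, Pow(j, 2))))) (Function('a')(F, j) = Add(Mul(Add(Mul(Pow(j, 2), F), Add(j, -5)), F), F) = Add(Mul(Add(Mul(F, Pow(j, 2)), Add(-5, j)), F), F) = Add(Mul(Add(-5, j, Mul(F, Pow(j, 2))), F), F) = Add(Mul(F, Add(-5, j, Mul(F, Pow(j, 2)))), F) = Add(F, Mul(F, Add(-5, j, Mul(F, Pow(j, 2))))))
Add(Function('a')(Pow(102, -1), -128), Mul(-1, Mul(12379, Pow(Function('f')(132), -1)))) = Add(Mul(Pow(102, -1), Add(-4, -128, Mul(Pow(102, -1), Pow(-128, 2)))), Mul(-1, Mul(12379, Pow(Pow(132, Rational(3, 2)), -1)))) = Add(Mul(Rational(1, 102), Add(-4, -128, Mul(Rational(1, 102), 16384))), Mul(-1, Mul(12379, Pow(Mul(264, Pow(33, Rational(1, 2))), -1)))) = Add(Mul(Rational(1, 102), Add(-4, -128, Rational(8192, 51))), Mul(-1, Mul(12379, Mul(Rational(1, 8712), Pow(33, Rational(1, 2)))))) = Add(Mul(Rational(1, 102), Rational(1460, 51)), Mul(-1, Mul(Rational(12379, 8712), Pow(33, Rational(1, 2))))) = Add(Rational(730, 2601), Mul(Rational(-12379, 8712), Pow(33, Rational(1, 2))))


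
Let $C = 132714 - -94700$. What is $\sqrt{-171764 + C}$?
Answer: $5 \sqrt{2226} \approx 235.9$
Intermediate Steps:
$C = 227414$ ($C = 132714 + 94700 = 227414$)
$\sqrt{-171764 + C} = \sqrt{-171764 + 227414} = \sqrt{55650} = 5 \sqrt{2226}$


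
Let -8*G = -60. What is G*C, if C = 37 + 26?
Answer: 945/2 ≈ 472.50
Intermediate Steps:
C = 63
G = 15/2 (G = -⅛*(-60) = 15/2 ≈ 7.5000)
G*C = (15/2)*63 = 945/2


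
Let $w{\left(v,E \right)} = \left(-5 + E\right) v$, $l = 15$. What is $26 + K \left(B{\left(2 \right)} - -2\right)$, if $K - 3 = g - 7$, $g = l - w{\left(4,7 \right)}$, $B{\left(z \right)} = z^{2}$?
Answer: $44$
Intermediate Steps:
$w{\left(v,E \right)} = v \left(-5 + E\right)$
$g = 7$ ($g = 15 - 4 \left(-5 + 7\right) = 15 - 4 \cdot 2 = 15 - 8 = 7$)
$K = 3$ ($K = 3 + \left(7 - 7\right) = 3 + 0 = 3$)
$26 + K \left(B{\left(2 \right)} - -2\right) = 26 + 3 \left(2^{2} - -2\right) = 26 + 3 \left(4 + 2\right) = 26 + 3 \cdot 6 = 26 + 18 = 44$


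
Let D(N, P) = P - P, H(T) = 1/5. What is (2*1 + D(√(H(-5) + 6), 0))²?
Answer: 4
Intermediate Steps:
H(T) = ⅕
D(N, P) = 0
(2*1 + D(√(H(-5) + 6), 0))² = (2*1 + 0)² = (2 + 0)² = 2² = 4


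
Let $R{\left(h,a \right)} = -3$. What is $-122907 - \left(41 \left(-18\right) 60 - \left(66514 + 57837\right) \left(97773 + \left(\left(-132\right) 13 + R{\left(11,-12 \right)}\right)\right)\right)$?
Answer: $11944332327$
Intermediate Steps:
$-122907 - \left(41 \left(-18\right) 60 - \left(66514 + 57837\right) \left(97773 + \left(\left(-132\right) 13 + R{\left(11,-12 \right)}\right)\right)\right) = -122907 - \left(41 \left(-18\right) 60 - \left(66514 + 57837\right) \left(97773 - 1719\right)\right) = -122907 - \left(\left(-738\right) 60 - 124351 \left(97773 - 1719\right)\right) = -122907 - \left(-44280 - 124351 \left(97773 - 1719\right)\right) = -122907 - \left(-44280 - 124351 \cdot 96054\right) = -122907 - \left(-44280 - 11944410954\right) = -122907 - -11944455234 = -122907 + 11944455234 = 11944332327$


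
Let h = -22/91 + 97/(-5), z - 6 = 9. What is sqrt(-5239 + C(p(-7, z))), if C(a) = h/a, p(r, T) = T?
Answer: 2*I*sqrt(271218766)/455 ≈ 72.39*I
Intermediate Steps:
z = 15 (z = 6 + 9 = 15)
h = -8937/455 (h = -22*1/91 + 97*(-1/5) = -22/91 - 97/5 = -8937/455 ≈ -19.642)
C(a) = -8937/(455*a)
sqrt(-5239 + C(p(-7, z))) = sqrt(-5239 - 8937/455/15) = sqrt(-5239 - 8937/455*1/15) = sqrt(-5239 - 2979/2275) = sqrt(-11921704/2275) = 2*I*sqrt(271218766)/455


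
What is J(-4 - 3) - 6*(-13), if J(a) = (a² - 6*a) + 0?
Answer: 169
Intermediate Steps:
J(a) = a² - 6*a
J(-4 - 3) - 6*(-13) = (-4 - 3)*(-6 + (-4 - 3)) - 6*(-13) = -7*(-6 - 7) + 78 = -7*(-13) + 78 = 91 + 78 = 169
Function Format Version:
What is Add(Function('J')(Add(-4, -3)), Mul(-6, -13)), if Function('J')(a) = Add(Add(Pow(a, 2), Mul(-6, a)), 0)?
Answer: 169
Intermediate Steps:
Function('J')(a) = Add(Pow(a, 2), Mul(-6, a))
Add(Function('J')(Add(-4, -3)), Mul(-6, -13)) = Add(Mul(Add(-4, -3), Add(-6, Add(-4, -3))), Mul(-6, -13)) = Add(Mul(-7, Add(-6, -7)), 78) = Add(Mul(-7, -13), 78) = Add(91, 78) = 169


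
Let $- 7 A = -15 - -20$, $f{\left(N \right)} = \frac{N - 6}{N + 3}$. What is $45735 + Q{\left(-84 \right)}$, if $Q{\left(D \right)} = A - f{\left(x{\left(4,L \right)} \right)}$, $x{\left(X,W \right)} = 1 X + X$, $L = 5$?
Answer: $\frac{3521526}{77} \approx 45734.0$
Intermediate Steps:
$x{\left(X,W \right)} = 2 X$ ($x{\left(X,W \right)} = X + X = 2 X$)
$f{\left(N \right)} = \frac{-6 + N}{3 + N}$
$A = - \frac{5}{7}$ ($A = - \frac{-15 - -20}{7} = - \frac{-15 + 20}{7} = \left(- \frac{1}{7}\right) 5 = - \frac{5}{7} \approx -0.71429$)
$Q{\left(D \right)} = - \frac{69}{77}$ ($Q{\left(D \right)} = - \frac{5}{7} - \frac{-6 + 2 \cdot 4}{3 + 2 \cdot 4} = - \frac{5}{7} - \frac{-6 + 8}{3 + 8} = - \frac{5}{7} - \frac{1}{11} \cdot 2 = - \frac{5}{7} - \frac{2}{11} = - \frac{69}{77}$)
$45735 + Q{\left(-84 \right)} = 45735 - \frac{69}{77} = \frac{3521526}{77}$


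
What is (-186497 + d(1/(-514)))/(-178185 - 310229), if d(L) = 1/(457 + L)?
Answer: 43807585295/114726983358 ≈ 0.38184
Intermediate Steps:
(-186497 + d(1/(-514)))/(-178185 - 310229) = (-186497 + 1/(457 + 1/(-514)))/(-178185 - 310229) = (-186497 + 1/(457 - 1/514))/(-488414) = (-186497 + 1/(234897/514))*(-1/488414) = (-186497 + 514/234897)*(-1/488414) = -43807585295/234897*(-1/488414) = 43807585295/114726983358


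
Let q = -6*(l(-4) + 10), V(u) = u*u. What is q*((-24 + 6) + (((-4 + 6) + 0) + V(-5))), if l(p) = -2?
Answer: -432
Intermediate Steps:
V(u) = u**2
q = -48 (q = -6*(-2 + 10) = -6*8 = -48)
q*((-24 + 6) + (((-4 + 6) + 0) + V(-5))) = -48*((-24 + 6) + (((-4 + 6) + 0) + (-5)**2)) = -48*(-18 + ((2 + 0) + 25)) = -48*(-18 + (2 + 25)) = -48*(-18 + 27) = -48*9 = -432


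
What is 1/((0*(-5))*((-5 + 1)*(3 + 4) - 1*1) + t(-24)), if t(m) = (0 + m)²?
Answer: 1/576 ≈ 0.0017361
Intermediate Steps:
t(m) = m²
1/((0*(-5))*((-5 + 1)*(3 + 4) - 1*1) + t(-24)) = 1/((0*(-5))*((-5 + 1)*(3 + 4) - 1*1) + (-24)²) = 1/(0*(-4*7 - 1) + 576) = 1/(0*(-28 - 1) + 576) = 1/(0*(-29) + 576) = 1/(0 + 576) = 1/576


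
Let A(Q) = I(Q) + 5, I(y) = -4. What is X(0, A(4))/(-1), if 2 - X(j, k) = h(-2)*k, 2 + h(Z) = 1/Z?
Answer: -9/2 ≈ -4.5000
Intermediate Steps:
h(Z) = -2 + 1/Z
A(Q) = 1 (A(Q) = -4 + 5 = 1)
X(j, k) = 2 + 5*k/2 (X(j, k) = 2 - (-2 + 1/(-2))*k = 2 - (-2 - ½)*k = 2 - (-5)*k/2 = 2 + 5*k/2)
X(0, A(4))/(-1) = (2 + (5/2)*1)/(-1) = -(2 + 5/2) = -1*9/2 = -9/2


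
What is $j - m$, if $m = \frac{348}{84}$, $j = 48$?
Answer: $\frac{307}{7} \approx 43.857$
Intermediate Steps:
$m = \frac{29}{7}$ ($m = 348 \cdot \frac{1}{84} = \frac{29}{7} \approx 4.1429$)
$j - m = 48 - \frac{29}{7} = \frac{307}{7}$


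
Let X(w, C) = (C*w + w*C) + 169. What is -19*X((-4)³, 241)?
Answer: 582901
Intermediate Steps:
X(w, C) = 169 + 2*C*w (X(w, C) = (C*w + C*w) + 169 = 2*C*w + 169 = 169 + 2*C*w)
-19*X((-4)³, 241) = -19*(169 + 2*241*(-4)³) = -19*(169 + 2*241*(-64)) = -19*(169 - 30848) = -19*(-30679) = 582901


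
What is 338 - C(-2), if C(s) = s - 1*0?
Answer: 340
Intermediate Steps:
C(s) = s (C(s) = s + 0 = s)
338 - C(-2) = 338 - 1*(-2) = 338 + 2 = 340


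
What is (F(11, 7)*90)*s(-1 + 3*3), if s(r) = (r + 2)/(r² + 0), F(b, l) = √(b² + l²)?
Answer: 225*√170/16 ≈ 183.35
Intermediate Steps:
s(r) = (2 + r)/r² (s(r) = (2 + r)/(r²) = (2 + r)/r²)
(F(11, 7)*90)*s(-1 + 3*3) = (√(11² + 7²)*90)*((2 + (-1 + 3*3))/(-1 + 3*3)²) = (√(121 + 49)*90)*((2 + (-1 + 9))/(-1 + 9)²) = (√170*90)*((2 + 8)/8²) = (90*√170)*((1/64)*10) = (90*√170)*(5/32) = 225*√170/16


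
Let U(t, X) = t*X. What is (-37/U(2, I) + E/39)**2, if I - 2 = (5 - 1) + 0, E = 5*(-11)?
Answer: 491401/24336 ≈ 20.192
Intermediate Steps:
E = -55
I = 6 (I = 2 + ((5 - 1) + 0) = 2 + (4 + 0) = 2 + 4 = 6)
U(t, X) = X*t
(-37/U(2, I) + E/39)**2 = (-37/(6*2) - 55/39)**2 = (-37/12 - 55*1/39)**2 = (-37*1/12 - 55/39)**2 = (-37/12 - 55/39)**2 = (-701/156)**2 = 491401/24336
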